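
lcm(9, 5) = 45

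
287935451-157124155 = 130811296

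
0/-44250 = 0 = 0.00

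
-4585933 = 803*(-5711)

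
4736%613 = 445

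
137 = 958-821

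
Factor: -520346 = -1 * 2^1 * 151^1 * 1723^1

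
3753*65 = 243945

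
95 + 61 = 156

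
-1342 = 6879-8221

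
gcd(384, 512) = 128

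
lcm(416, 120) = 6240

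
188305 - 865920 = -677615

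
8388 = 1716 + 6672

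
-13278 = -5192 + -8086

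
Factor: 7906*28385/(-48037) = -1*2^1*5^1*7^1*11^(-2)*59^1*67^1*397^(-1)*811^1 = -224411810/48037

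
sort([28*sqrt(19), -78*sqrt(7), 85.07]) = [-78*sqrt(7), 85.07, 28*sqrt(19)]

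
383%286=97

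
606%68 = 62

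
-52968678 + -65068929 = -118037607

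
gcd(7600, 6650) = 950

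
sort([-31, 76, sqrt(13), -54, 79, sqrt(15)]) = [-54, -31, sqrt(13), sqrt(15), 76, 79]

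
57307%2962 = 1029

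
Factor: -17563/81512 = -1 * 2^(-3) * 7^1 * 13^1 * 23^(-1) * 193^1 * 443^(-1) 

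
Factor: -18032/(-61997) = 2^4*7^2*13^(-1)*19^(-1)*23^1*251^(-1) 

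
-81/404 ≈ -0.200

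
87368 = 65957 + 21411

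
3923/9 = 435 + 8/9 ≈ 435.89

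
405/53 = 7 + 34/53 ≈ 7.64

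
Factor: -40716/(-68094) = 2^1*29^1*97^(-1) = 58/97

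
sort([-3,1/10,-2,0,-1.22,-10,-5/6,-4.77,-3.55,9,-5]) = [-10,-5,-4.77,-3.55,-3,-2,-1.22,-5/6,0,1/10,9]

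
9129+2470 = 11599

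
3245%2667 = 578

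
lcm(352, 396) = 3168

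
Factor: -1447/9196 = -1 * 2^(-2) * 11^(-2) * 19^(-1) * 1447^1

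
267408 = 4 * 66852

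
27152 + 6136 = 33288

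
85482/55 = 1554 + 12/55 ≈ 1554.22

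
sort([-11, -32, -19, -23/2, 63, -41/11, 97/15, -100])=[-100, -32, -19, -23/2, -11, -41/11, 97/15, 63]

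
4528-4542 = -14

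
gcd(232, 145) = 29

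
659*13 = 8567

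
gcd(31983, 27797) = 7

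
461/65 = 7 + 6/65 ≈ 7.09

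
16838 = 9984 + 6854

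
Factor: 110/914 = 5^1 * 11^1 * 457^ (-1) = 55/457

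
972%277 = 141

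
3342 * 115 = 384330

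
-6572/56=-1643/14 ≈ -117.36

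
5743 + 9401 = 15144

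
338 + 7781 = 8119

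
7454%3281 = 892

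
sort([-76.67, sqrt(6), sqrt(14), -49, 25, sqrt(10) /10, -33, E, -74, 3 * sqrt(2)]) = [-76.67, -74, -49, -33, sqrt(10) /10, sqrt(6), E, sqrt(14), 3 * sqrt(2), 25]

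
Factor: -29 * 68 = -1 * 2^2 * 17^1 * 29^1 = -1972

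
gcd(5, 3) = 1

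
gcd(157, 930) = 1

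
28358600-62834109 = -34475509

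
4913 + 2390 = 7303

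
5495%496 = 39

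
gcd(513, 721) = 1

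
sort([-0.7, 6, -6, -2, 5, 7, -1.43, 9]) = [-6, -2, -1.43, -0.7, 5, 6, 7, 9]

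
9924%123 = 84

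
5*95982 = 479910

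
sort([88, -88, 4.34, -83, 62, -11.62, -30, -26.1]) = [-88, -83, -30, -26.1, -11.62, 4.34, 62, 88]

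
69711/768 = 23237/256 ≈ 90.77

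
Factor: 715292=2^2*17^1*67^1*157^1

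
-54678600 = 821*(-66600)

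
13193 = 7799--5394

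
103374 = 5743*18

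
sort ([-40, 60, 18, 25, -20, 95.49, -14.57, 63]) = [-40, -20, -14.57, 18, 25, 60, 63, 95.49]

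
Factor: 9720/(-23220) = -1*2^1*3^2*43^(-1) = -18/43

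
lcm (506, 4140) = 45540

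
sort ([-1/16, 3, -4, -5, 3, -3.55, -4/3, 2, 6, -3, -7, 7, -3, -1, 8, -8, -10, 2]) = [-10, -8, -7, -5, -4, -3.55, -3, -3, -4/3, -1, -1/16, 2, 2, 3, 3, 6, 7, 8]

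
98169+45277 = 143446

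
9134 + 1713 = 10847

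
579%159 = 102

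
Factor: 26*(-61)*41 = -1*2^1*13^1*41^1*61^1 = -65026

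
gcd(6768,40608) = 6768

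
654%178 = 120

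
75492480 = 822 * 91840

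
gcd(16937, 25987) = 1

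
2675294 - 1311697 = 1363597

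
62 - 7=55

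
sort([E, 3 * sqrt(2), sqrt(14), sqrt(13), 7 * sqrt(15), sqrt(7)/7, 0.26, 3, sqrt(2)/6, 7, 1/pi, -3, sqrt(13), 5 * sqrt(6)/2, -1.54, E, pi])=[-3, -1.54, sqrt(2)/6, 0.26, 1/pi, sqrt(7)/7, E, E, 3, pi, sqrt(13), sqrt(13), sqrt(14), 3 * sqrt(2), 5 * sqrt(6)/2, 7, 7 * sqrt(15)]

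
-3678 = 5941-9619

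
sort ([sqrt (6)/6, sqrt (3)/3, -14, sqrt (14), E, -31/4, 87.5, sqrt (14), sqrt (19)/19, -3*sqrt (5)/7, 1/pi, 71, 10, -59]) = [-59, -14, -31/4, -3*sqrt (5)/7, sqrt (19)/19, 1/pi, sqrt (6)/6, sqrt (3)/3, E, sqrt (14), sqrt (14), 10, 71, 87.5]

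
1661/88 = 151/8 ≈ 18.88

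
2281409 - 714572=1566837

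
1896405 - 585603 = 1310802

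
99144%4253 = 1325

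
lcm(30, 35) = 210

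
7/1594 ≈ 0.00439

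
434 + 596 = 1030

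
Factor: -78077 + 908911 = 2^1 * 127^1 * 3271^1 = 830834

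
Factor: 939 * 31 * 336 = 2^4 * 3^2 * 7^1 * 31^1 * 313^1 = 9780624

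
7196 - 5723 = 1473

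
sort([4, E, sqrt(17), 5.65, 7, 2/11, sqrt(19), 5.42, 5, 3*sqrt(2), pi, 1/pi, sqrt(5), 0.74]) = [2/11, 1/pi, 0.74, sqrt(5), E, pi, 4, sqrt(17), 3*sqrt(2), sqrt(19), 5, 5.42, 5.65, 7]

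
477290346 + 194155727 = 671446073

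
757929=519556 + 238373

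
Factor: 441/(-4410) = -1*2^(-1)*5^(-1) = -1/10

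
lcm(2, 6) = 6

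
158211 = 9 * 17579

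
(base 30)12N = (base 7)2603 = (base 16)3D7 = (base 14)503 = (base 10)983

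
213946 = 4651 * 46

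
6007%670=647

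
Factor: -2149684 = -1 * 2^2 * 17^1 * 101^1 * 313^1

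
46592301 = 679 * 68619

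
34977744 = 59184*591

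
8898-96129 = -87231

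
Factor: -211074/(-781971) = 2^1*127^1*941^(-1) = 254/941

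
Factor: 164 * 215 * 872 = 2^5 * 5^1 * 41^1 * 43^1 * 109^1 = 30746720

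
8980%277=116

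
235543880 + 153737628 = 389281508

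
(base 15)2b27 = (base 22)j30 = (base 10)9262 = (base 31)9jo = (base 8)22056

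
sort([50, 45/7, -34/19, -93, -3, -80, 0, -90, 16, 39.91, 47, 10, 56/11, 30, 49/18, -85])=[-93, -90, -85, -80, -3, -34/19, 0, 49/18, 56/11, 45/7, 10, 16, 30, 39.91, 47, 50]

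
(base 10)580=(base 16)244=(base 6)2404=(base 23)125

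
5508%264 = 228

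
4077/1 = 4077 = 4077.00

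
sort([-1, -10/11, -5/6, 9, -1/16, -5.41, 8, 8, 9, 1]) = [-5.41, -1, -10/11, -5/6, -1/16, 1, 8, 8, 9, 9]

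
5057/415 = 12 + 77/415 ≈ 12.19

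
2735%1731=1004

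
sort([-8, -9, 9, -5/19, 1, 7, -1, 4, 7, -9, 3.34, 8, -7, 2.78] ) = [-9, -9, -8, -7, -1, -5/19, 1, 2.78, 3.34, 4, 7, 7, 8, 9] 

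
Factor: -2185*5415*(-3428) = 2^2*3^1*5^2*19^3*23^1*857^1 = 40559324700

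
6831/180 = 37+19/20 = 37.95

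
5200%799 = 406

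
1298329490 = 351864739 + 946464751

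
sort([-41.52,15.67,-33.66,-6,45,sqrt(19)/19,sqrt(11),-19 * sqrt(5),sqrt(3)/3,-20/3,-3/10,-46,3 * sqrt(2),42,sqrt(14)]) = [-46,-19 * sqrt(5),-41.52,-33.66,-20/3,-6,-3/10,sqrt(19)/19,sqrt(3)/3,sqrt(11),sqrt(14),3 * sqrt(2),15.67,42,45]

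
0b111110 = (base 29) 24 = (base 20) 32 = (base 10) 62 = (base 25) 2c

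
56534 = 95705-39171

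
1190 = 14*85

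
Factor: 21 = 3^1*7^1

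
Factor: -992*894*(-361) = 2^6*3^1*19^2*31^1*149^1 = 320152128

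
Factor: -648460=-1*2^2*5^1*32423^1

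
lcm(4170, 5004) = 25020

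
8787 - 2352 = 6435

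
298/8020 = 149/4010 ≈ 0.0372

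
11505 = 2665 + 8840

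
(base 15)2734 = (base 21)ikg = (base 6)102434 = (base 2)10000010110110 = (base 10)8374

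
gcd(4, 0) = 4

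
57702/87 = 19234/29 ≈ 663.24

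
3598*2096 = 7541408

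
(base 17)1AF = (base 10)474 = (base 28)GQ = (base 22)LC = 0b111011010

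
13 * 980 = 12740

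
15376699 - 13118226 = 2258473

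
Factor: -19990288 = -1*2^4*31^1*41^1*983^1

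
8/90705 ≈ 0.0000882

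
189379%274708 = 189379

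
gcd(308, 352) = 44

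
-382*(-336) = 128352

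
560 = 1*560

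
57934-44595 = 13339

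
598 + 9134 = 9732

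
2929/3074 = 101/106 ≈ 0.953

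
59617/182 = 327 + 103/182 ≈ 327.57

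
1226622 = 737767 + 488855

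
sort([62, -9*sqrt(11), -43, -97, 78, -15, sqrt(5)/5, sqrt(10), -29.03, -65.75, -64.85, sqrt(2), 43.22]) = [-97, -65.75, -64.85, -43, -9*sqrt(11), -29.03, -15, sqrt(5)/5, sqrt(2), sqrt(10), 43.22, 62, 78]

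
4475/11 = 406+9/11 ≈ 406.82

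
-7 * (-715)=5005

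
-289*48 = -13872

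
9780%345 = 120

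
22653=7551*3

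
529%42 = 25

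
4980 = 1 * 4980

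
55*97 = 5335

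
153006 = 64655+88351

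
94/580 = 47/290 ≈ 0.162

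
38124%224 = 44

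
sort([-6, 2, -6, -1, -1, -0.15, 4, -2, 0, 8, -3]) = [-6, -6, -3, -2, -1, -1, -0.15, 0, 2, 4, 8]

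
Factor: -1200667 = -1*13^1*19^1*4861^1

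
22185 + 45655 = 67840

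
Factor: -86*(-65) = 2^1*5^1*13^1*43^1 = 5590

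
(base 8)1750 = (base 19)2ec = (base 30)13a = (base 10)1000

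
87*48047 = 4180089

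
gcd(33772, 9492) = 4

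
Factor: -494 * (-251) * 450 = 2^2 * 3^2 * 5^2 * 13^1 * 19^1 * 251^1 = 55797300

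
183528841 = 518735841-335207000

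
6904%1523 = 812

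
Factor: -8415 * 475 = -1 * 3^2 * 5^3 * 11^1 * 17^1 * 19^1 = -3997125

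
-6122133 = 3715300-9837433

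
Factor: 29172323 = 17^1*1301^1*1319^1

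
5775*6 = 34650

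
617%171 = 104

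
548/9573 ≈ 0.0572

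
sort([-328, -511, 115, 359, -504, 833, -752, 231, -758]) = [-758, -752, -511, -504, -328, 115, 231, 359, 833]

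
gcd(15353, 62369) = 1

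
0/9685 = 0 = 0.00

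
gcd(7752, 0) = 7752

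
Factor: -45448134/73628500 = -1*2^ (-1)*3^1*5^ (-3)*11^ (-2)*211^1*1217^ (-1)*35899^1 = -22724067/36814250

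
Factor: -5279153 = -1 * 11^1 * 43^1 * 11161^1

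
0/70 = 0 = 0.00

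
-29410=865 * (-34)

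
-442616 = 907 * (-488) 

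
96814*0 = 0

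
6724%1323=109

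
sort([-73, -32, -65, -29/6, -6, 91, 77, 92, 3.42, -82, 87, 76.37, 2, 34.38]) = [-82, -73, -65, -32, -6, -29/6, 2, 3.42, 34.38, 76.37, 77, 87, 91, 92]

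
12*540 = 6480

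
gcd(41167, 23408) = 7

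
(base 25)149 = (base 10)734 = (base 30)oe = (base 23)18l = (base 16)2de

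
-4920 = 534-5454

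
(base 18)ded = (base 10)4477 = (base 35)3mw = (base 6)32421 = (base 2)1000101111101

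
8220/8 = 2055/2 = 1027.50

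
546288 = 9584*57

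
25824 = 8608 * 3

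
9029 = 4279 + 4750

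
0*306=0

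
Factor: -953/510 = -1*2^(-1)*3^(-1)*5^(-1)*17^(-1)*953^1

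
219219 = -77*(-2847)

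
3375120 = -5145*(-656)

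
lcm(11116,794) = 11116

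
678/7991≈0.0848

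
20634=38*543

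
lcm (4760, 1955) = 109480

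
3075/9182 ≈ 0.335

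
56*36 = 2016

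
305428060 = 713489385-408061325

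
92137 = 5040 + 87097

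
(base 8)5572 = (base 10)2938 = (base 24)52a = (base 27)40m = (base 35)2dx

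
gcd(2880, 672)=96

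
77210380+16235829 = 93446209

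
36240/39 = 12080/13 ≈ 929.23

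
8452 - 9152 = -700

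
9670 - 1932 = 7738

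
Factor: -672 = -1*2^5*3^1*7^1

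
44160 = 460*96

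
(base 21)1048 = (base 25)eo3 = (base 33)8je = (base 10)9353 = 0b10010010001001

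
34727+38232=72959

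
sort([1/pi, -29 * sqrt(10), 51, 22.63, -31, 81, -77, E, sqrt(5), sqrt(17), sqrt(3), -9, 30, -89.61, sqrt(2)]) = [-29 * sqrt(10), -89.61, -77, -31, -9, 1/pi, sqrt(2), sqrt(3), sqrt(5), E, sqrt(17), 22.63, 30, 51, 81]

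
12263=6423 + 5840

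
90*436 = 39240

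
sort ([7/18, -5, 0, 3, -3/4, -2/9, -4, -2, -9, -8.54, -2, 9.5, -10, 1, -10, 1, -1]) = [-10, -10, -9, -8.54, -5, -4, -2, -2, -1, -3/4, -2/9, 0, 7/18, 1, 1, 3, 9.5]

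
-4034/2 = -2017 = -2017.00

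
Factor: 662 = 2^1 * 331^1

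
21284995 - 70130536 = -48845541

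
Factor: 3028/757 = 2^2 = 4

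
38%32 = 6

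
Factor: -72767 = -1*72767^1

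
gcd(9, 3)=3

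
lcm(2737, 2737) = 2737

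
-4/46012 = -1/11503 ≈ -0.0000869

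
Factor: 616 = 2^3*7^1*11^1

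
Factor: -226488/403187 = -1*2^3*3^1*29^(-1)*9437^1*13903^(-1) 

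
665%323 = 19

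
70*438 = 30660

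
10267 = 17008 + -6741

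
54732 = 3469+51263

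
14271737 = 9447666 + 4824071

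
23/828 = 1/36≈0.0278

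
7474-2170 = 5304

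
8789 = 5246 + 3543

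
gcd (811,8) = 1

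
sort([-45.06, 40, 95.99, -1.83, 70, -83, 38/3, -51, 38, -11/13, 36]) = [-83, -51, -45.06, -1.83, -11/13, 38/3, 36, 38, 40, 70, 95.99]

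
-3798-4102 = -7900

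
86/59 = 1 + 27/59 ≈ 1.46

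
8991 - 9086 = -95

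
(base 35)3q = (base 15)8b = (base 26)51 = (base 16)83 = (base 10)131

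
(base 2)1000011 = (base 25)2h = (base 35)1w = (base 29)29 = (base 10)67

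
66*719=47454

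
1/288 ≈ 0.00347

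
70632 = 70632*1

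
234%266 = 234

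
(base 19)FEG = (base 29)6MD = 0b1011001000001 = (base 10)5697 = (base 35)4MR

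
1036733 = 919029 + 117704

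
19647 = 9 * 2183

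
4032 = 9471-5439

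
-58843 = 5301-64144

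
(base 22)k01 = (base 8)22721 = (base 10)9681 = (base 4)2113101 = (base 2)10010111010001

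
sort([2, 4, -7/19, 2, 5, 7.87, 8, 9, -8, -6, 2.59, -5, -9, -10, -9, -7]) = [-10, -9, -9, -8, -7, -6, -5, -7/19, 2, 2, 2.59, 4, 5, 7.87, 8, 9]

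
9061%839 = 671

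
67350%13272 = 990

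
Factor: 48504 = 2^3*3^1*43^1*47^1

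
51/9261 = 17/3087 ≈ 0.00551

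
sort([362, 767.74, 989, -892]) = [-892, 362, 767.74, 989]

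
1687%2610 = 1687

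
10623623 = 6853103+3770520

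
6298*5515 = 34733470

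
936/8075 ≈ 0.116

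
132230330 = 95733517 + 36496813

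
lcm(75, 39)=975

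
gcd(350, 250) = 50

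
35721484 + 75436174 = 111157658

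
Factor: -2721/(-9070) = 2^(-1) * 3^1 * 5^(-1) = 3/10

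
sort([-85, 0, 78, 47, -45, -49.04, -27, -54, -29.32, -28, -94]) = [-94, -85, -54, -49.04, -45, -29.32, -28, -27, 0, 47, 78]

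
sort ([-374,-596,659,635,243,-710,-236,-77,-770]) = [-770,-710,-596,-374,-236,-77,243,635,659]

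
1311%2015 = 1311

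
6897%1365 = 72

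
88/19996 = 22/4999≈0.00440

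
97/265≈0.366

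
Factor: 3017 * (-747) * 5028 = -1 * 2^2 * 3^3 * 7^1 * 83^1 * 419^1 * 431^1 = -11331598572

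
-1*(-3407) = 3407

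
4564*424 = 1935136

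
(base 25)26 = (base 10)56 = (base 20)2g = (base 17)35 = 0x38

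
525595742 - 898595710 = -372999968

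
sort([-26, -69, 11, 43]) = [-69, -26, 11, 43]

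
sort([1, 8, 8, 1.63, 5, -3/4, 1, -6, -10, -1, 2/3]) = [-10, -6, -1, -3/4, 2/3, 1, 1, 1.63, 5, 8, 8]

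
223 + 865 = 1088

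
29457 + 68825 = 98282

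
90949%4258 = 1531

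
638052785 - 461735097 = 176317688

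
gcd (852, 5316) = 12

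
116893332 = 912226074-795332742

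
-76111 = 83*(-917)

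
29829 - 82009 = -52180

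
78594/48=1637+3/8 ≈ 1637.38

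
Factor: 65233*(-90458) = -1*2^1*7^1*31^1*1459^1*9319^1 = -5900846714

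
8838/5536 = 4419/2768 ≈ 1.60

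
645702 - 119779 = 525923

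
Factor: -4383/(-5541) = 3^1 * 487^1 * 1847^(-1) = 1461/1847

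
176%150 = 26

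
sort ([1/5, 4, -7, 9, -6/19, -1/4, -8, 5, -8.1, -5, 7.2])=[-8.1, -8, -7, -5, -6/19, -1/4, 1/5, 4, 5, 7.2, 9]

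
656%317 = 22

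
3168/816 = 3+15/17 ≈ 3.88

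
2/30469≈0.0000656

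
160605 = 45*3569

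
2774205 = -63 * (-44035)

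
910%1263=910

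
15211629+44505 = 15256134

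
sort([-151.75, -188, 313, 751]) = [-188, -151.75, 313, 751]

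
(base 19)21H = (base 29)Q4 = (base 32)NM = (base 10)758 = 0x2F6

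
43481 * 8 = 347848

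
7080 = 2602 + 4478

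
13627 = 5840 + 7787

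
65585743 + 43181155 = 108766898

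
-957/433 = -2 - 91/433 ≈ -2.21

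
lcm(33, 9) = 99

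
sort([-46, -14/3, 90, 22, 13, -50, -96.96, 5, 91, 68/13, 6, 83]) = [-96.96, -50, -46, -14/3, 5, 68/13, 6, 13, 22, 83, 90, 91]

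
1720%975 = 745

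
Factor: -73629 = -1*3^6*101^1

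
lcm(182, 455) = 910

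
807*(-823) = -664161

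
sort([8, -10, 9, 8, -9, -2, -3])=[-10, -9, -3, -2, 8, 8, 9]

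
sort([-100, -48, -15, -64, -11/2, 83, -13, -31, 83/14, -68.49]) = [-100, -68.49, -64, -48, -31, -15, -13, -11/2, 83/14, 83]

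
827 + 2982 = 3809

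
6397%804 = 769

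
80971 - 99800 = -18829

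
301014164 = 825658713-524644549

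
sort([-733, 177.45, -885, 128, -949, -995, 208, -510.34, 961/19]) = [-995, -949, -885, -733, -510.34, 961/19, 128, 177.45, 208]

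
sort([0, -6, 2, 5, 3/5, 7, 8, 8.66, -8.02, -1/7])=[-8.02, -6, -1/7, 0, 3/5, 2, 5, 7, 8, 8.66]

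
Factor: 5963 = 67^1*89^1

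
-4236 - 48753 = -52989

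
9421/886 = 10 + 561/886 ≈ 10.63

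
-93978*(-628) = 59018184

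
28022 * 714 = 20007708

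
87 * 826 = 71862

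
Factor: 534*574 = 2^2*3^1*7^1*41^1*89^1 = 306516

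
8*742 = 5936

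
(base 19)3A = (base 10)67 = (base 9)74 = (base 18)3D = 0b1000011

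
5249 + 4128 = 9377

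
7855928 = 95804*82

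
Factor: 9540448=2^5*443^1*673^1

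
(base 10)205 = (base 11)177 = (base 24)8d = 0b11001101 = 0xcd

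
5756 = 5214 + 542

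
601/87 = 6 + 79/87 ≈ 6.91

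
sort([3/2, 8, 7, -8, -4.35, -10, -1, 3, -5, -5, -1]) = [-10, -8, -5, -5, -4.35, -1, -1, 3/2, 3, 7, 8]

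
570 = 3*190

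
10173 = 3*3391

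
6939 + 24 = 6963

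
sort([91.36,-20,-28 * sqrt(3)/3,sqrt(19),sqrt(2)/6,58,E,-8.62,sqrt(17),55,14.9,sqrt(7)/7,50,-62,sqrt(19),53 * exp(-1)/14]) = [-62,-20,-28 * sqrt(3)/3,-8.62,sqrt(2)/6,sqrt(7)/7,53 * exp(-1)/14,E,sqrt(17),sqrt(19),sqrt(19),14.9,50,55,58,91.36]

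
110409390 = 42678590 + 67730800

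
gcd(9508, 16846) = 2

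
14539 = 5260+9279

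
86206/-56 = -43103/28≈-1539.39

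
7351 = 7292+59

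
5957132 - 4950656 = 1006476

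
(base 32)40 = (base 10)128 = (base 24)58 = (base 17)79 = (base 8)200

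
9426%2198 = 634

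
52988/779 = 68 + 16/779 ≈ 68.02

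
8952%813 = 9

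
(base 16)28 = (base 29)1b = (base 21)1j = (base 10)40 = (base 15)2a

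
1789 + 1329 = 3118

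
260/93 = 2 + 74/93 ≈ 2.80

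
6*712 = 4272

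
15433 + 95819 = 111252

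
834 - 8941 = -8107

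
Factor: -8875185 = -1 * 3^1 * 5^1 * 11^1 * 19^2 * 149^1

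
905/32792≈0.0276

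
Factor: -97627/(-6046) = 2^(-1) * 233^1 * 419^1 * 3023^(-1)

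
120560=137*880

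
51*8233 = 419883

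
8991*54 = 485514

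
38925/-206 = -188 - 197/206 ≈ -188.96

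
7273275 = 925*7863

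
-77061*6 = -462366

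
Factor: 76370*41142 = 2^2*3^1*5^1*7^1*1091^1*6857^1 = 3142014540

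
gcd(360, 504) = 72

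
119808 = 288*416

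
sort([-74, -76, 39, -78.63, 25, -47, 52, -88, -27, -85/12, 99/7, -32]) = [-88, -78.63, -76, -74, -47, -32, -27, -85/12, 99/7, 25, 39, 52]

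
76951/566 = 135 + 541/566 ≈ 135.96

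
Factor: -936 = -1 * 2^3 * 3^2 * 13^1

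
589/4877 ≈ 0.121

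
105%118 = 105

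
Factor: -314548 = -1 * 2^2 * 13^1 * 23^1 * 263^1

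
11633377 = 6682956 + 4950421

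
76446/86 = 38223/43 ≈ 888.91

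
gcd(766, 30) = 2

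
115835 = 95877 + 19958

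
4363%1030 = 243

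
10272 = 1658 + 8614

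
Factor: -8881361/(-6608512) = 2^(-7)*593^1*881^1*3037^(-1) = 522433/388736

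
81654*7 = 571578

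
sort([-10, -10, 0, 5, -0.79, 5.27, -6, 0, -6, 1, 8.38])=[-10, -10, -6, -6, -0.79, 0, 0, 1, 5, 5.27, 8.38]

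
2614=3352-738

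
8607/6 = 1434 + 1/2 = 1434.50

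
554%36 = 14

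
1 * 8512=8512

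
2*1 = 2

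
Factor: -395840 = -1*2^6*5^1*1237^1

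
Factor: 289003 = 11^1 * 13^1 * 43^1 * 47^1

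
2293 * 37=84841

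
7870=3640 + 4230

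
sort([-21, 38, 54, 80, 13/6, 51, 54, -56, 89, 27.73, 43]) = [-56, -21, 13/6, 27.73, 38, 43, 51, 54, 54, 80, 89]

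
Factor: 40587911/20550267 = 3^(-5) * 7^1 * 13^1 * 19^(-1) * 577^1 * 773^1 * 4451^(-1)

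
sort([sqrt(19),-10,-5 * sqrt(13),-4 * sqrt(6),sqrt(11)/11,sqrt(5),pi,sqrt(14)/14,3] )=[-5 * sqrt(13),-10,-4 * sqrt(6),sqrt(14)/14,sqrt(11)/11,sqrt(5),3,pi,sqrt(19)] 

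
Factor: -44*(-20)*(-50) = -1*2^5*5^3*11^1 = -44000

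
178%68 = 42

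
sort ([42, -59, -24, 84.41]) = [-59, -24, 42, 84.41]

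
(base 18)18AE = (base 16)21AA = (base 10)8618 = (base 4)2012222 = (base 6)103522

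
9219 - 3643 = 5576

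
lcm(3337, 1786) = 126806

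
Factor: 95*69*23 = 3^1*5^1*19^1*23^2 = 150765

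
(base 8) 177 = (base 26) 4n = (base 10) 127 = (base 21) 61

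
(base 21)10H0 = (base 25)F9I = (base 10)9618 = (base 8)22622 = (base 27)D56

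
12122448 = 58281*208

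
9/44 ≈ 0.205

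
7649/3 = 2549+2/3 ≈ 2549.67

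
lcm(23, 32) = 736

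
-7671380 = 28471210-36142590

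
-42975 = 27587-70562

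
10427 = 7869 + 2558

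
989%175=114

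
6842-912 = 5930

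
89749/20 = 4487 + 9/20 = 4487.45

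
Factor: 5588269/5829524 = 2^ (-2)*67^1*83407^1*1457381^ (-1)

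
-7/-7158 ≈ 0.000978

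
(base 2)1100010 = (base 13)77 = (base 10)98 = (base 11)8a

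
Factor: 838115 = 5^1 * 167623^1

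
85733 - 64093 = 21640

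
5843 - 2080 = 3763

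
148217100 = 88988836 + 59228264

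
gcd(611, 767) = 13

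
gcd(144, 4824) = 72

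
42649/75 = 568+49/75 ≈ 568.65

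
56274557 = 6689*8413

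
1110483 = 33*33651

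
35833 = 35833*1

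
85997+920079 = 1006076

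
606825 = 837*725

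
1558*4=6232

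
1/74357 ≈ 0.0000134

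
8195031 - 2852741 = 5342290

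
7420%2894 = 1632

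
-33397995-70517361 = -103915356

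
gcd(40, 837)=1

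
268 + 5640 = 5908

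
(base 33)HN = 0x248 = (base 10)584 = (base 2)1001001000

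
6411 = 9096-2685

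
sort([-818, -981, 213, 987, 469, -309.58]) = [-981, -818, -309.58, 213, 469, 987]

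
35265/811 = 43 + 392/811 ≈ 43.48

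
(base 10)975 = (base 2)1111001111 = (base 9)1303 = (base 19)2d6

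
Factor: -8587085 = -1*5^1*13^1*132109^1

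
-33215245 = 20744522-53959767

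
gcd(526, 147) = 1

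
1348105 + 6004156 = 7352261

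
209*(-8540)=-1784860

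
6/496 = 3/248 ≈ 0.0121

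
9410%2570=1700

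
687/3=229=229.00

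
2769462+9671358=12440820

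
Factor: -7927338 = -1 * 2^1 * 3^1 * 17^1 * 77719^1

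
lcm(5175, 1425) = 98325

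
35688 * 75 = 2676600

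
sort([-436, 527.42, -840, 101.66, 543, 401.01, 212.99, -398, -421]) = [-840, -436, -421, -398, 101.66, 212.99, 401.01, 527.42, 543]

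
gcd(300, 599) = 1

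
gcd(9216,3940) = 4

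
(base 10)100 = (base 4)1210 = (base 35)2u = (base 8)144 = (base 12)84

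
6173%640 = 413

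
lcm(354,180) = 10620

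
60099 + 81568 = 141667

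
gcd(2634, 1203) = 3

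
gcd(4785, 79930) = 5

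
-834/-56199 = 278/18733≈0.0148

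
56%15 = 11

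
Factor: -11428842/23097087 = -1 * 2^1 * 3^(-1) * 13^(-1) * 19^1 * 29^1 * 113^(-1) * 1747^(-1) * 3457^1 = -3809614/7699029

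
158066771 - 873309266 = -715242495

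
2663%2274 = 389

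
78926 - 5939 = 72987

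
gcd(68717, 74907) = 1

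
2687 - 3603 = -916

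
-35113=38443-73556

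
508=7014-6506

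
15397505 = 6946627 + 8450878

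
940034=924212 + 15822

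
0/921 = 0 = 0.00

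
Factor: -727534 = -1 * 2^1 * 363767^1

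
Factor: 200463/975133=3^1*66821^1*975133^(-1)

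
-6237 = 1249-7486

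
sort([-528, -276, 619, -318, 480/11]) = [-528, -318, -276, 480/11, 619]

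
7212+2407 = 9619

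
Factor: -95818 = -1 * 2^1 * 23^1 * 2083^1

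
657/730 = 9/10 = 0.90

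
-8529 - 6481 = -15010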